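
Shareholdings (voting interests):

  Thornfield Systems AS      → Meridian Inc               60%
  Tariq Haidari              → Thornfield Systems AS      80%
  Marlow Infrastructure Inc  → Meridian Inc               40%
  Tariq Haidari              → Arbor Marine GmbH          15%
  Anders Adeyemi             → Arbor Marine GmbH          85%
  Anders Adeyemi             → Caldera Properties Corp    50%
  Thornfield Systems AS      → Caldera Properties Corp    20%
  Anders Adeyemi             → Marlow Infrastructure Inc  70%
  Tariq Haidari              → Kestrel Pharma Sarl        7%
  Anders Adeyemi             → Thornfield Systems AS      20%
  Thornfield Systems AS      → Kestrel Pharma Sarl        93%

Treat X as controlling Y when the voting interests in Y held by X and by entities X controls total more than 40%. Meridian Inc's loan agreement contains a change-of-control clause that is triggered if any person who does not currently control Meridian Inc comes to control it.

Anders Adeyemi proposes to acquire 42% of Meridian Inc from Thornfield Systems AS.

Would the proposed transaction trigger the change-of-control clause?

Yes

The purchase adds only to Anders's holdings (Thornfield's stake shrinks), so Anders is the only person who could newly come to control Meridian.
Anders holds 70% of Marlow, so Anders controls Marlow.
Anders holds 50% of Caldera, so Anders controls Caldera.
Anders holds 85% of Arbor, so Anders controls Arbor.
In Meridian, Anders's side holds only 40%, not > 40%.
So before the transaction, Anders does not control Meridian.
After the purchase, Anders holds 42% of Meridian directly, and Thornfield's stake falls to 18%.
Marlow and Anders together hold 40% + 42% = 82% of Meridian, so Anders controls Meridian.
Anders did not control Meridian before and does after, so the clause is triggered.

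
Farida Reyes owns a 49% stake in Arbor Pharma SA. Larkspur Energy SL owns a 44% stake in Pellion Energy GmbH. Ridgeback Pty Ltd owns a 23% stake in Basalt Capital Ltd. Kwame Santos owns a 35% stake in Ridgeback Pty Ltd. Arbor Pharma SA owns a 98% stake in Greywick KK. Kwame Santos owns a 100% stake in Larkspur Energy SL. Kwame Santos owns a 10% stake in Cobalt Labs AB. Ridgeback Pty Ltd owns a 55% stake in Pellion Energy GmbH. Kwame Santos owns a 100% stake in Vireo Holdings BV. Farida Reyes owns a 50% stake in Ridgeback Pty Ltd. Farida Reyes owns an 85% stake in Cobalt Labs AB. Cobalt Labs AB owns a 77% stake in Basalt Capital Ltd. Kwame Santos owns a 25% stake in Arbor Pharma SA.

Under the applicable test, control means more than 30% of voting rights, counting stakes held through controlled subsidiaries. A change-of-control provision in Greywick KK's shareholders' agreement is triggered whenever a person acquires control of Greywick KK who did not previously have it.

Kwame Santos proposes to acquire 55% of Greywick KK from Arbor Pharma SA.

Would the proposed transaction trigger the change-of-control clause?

Yes

The purchase adds only to Kwame's holdings (Arbor's stake shrinks), so Kwame is the only person who could newly come to control Greywick.
Kwame holds 100% of Vireo, so Kwame controls Vireo.
Kwame holds 35% of Ridgeback, so Kwame controls Ridgeback.
Kwame holds 100% of Larkspur, so Kwame controls Larkspur.
Ridgeback and Larkspur together hold 55% + 44% = 99% of Pellion, so Kwame controls Pellion.
Neither Kwame nor any entity Kwame controls holds any voting interest in Greywick.
So before the transaction, Kwame does not control Greywick.
After the purchase, Kwame holds 55% of Greywick directly, and Arbor's stake falls to 43%.
Kwame holds 55% of Greywick, so Kwame controls Greywick.
Kwame did not control Greywick before and does after, so the clause is triggered.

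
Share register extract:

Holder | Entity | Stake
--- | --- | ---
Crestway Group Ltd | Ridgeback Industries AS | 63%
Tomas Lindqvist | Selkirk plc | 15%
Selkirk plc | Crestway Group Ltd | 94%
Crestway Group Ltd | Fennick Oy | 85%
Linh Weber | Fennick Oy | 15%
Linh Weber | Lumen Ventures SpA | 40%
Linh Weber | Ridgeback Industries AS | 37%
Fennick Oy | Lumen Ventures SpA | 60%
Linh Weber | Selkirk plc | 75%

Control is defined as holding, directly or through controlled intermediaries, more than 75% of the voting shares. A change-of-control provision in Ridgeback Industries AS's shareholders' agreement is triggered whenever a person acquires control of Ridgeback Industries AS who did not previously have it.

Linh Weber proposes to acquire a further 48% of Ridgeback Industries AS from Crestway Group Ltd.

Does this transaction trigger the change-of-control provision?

The purchase adds only to Linh's holdings (Crestway's stake shrinks), so Linh is the only person who could newly come to control Ridgeback.
Linh's largest direct stake is 75% in Selkirk, which does not meet the threshold, so Linh controls no company.
In Ridgeback, Linh's side holds only 37%, not > 75%.
So before the transaction, Linh does not control Ridgeback.
After the purchase, Linh's direct stake in Ridgeback rises to 37% + 48% = 85%, and Crestway's stake falls to 15%.
Linh holds 85% of Ridgeback, so Linh controls Ridgeback.
Linh did not control Ridgeback before and does after, so the clause is triggered.

Yes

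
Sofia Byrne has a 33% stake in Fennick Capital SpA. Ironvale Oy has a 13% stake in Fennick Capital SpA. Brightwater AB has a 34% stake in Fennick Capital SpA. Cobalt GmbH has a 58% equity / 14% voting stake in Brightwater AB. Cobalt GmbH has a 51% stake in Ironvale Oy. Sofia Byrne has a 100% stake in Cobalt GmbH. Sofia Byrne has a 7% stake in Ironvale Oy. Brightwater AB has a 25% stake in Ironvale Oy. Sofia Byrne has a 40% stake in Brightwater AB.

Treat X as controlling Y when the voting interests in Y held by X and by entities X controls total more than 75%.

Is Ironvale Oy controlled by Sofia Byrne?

No

Sofia holds 100% of Cobalt, so Sofia controls Cobalt.
In Ironvale, Sofia's side holds only 51% + 7% = 58%, not > 75%.
So Sofia does not control Ironvale.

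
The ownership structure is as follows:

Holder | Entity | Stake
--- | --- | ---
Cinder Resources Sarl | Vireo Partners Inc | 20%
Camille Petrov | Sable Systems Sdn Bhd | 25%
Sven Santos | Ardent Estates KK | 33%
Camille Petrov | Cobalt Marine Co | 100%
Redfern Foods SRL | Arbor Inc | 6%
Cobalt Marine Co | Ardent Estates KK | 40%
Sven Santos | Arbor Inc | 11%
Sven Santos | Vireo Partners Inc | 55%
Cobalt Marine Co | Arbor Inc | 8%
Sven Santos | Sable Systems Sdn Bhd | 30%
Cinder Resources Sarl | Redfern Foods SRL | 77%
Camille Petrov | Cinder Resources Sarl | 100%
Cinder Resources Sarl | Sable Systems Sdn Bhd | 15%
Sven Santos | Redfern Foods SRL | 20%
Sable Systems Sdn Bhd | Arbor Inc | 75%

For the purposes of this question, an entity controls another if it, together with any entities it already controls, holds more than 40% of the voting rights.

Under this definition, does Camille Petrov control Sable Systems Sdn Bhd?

Camille holds 100% of Cinder, so Camille controls Cinder.
Camille holds 100% of Cobalt, so Camille controls Cobalt.
Cinder holds 77% of Redfern, so Camille controls Redfern.
In Sable, Camille's side holds only 25% + 15% = 40%, not > 40%.
So Camille does not control Sable.

No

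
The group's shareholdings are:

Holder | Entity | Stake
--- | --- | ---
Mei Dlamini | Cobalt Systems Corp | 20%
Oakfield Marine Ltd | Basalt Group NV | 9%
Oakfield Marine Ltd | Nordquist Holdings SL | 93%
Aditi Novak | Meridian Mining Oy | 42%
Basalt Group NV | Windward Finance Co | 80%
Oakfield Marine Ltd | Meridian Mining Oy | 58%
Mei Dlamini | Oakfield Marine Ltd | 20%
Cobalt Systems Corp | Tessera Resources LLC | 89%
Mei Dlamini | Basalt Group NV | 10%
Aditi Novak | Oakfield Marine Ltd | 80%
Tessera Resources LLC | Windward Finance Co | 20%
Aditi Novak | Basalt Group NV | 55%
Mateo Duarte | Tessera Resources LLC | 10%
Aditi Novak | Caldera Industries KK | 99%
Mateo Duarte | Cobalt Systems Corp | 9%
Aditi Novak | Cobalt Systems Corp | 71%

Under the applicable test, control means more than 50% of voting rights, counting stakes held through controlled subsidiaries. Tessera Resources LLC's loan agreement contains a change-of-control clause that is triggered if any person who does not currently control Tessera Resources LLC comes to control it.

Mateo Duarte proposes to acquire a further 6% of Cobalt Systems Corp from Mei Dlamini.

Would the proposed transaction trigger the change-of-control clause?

The purchase adds only to Mateo's holdings (Mei's stake shrinks), so Mateo is the only person who could newly come to control Tessera.
Mateo's largest direct stake is 10% in Tessera, which does not meet the threshold, so Mateo controls no company.
In Tessera, Mateo's side holds only 10%, not > 50%.
So before the transaction, Mateo does not control Tessera.
After the purchase, Mateo's direct stake in Cobalt rises to 9% + 6% = 15%, and Mei's stake falls to 14%.
Mateo's side now holds 15% of Cobalt, not > 50%, so Mateo still does not control Cobalt.
After the transaction, Mateo's side holds 10% of Tessera, not > 50%, so Mateo still does not control Tessera.
No new person acquires control, so the clause is not triggered.

No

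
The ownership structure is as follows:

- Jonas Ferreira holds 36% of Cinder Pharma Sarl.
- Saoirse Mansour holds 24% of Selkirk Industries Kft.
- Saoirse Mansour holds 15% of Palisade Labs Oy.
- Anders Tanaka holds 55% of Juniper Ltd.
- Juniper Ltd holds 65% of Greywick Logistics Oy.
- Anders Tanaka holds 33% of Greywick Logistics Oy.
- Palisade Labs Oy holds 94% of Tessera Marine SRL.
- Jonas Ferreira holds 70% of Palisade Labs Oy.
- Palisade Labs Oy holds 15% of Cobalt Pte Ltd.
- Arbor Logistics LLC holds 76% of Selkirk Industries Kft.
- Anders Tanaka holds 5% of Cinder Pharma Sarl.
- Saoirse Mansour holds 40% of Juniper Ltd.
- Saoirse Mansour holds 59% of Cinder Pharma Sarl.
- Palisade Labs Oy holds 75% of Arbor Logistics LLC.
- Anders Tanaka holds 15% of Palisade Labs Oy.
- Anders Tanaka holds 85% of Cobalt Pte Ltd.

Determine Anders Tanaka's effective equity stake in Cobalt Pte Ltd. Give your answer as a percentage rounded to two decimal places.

87.25%

Anders reaches Cobalt along 2 paths.
Via Palisade: 15% × 15% = 2.25%.
Direct stake: 85% = 85%.
Total: 2.25% + 85% = 87.25%.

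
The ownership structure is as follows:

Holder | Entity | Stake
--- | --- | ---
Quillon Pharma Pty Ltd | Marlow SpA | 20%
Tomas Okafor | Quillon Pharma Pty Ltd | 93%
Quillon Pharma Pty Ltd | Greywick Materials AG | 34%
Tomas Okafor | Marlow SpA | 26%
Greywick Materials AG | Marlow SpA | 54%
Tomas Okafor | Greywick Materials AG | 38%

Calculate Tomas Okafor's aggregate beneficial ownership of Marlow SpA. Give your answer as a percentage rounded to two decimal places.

Tomas reaches Marlow along 4 paths.
Via Quillon: 93% × 20% = 18.6%.
Via Greywick: 38% × 54% = 20.52%.
Via Quillon → Greywick: 93% × 34% × 54% = 17.0748%.
Direct stake: 26% = 26%.
Total: 18.6% + 20.52% + 17.0748% + 26% = 82.1948%.
Rounded: 82.19%.

82.19%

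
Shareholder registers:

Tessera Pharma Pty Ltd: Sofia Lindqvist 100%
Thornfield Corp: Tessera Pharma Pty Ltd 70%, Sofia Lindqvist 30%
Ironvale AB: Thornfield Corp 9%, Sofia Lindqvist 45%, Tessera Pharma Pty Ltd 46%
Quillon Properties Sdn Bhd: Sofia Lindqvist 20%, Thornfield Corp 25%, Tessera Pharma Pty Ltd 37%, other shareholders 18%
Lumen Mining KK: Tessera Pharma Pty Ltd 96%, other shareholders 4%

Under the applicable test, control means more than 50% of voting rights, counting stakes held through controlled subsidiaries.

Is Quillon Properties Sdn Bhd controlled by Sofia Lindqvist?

Yes

Sofia holds 100% of Tessera, so Sofia controls Tessera.
Tessera and Sofia together hold 70% + 30% = 100% of Thornfield, so Sofia controls Thornfield.
Sofia and Thornfield and Tessera together hold 20% + 25% + 37% = 82% of Quillon, so Sofia controls Quillon.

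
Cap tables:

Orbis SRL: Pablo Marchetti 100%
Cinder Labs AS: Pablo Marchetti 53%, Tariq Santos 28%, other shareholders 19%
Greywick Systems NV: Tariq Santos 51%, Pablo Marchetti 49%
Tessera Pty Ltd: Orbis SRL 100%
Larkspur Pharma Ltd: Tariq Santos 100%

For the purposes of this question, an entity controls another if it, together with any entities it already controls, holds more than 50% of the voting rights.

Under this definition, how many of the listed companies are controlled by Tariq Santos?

Tariq holds 51% of Greywick, so Tariq controls Greywick.
Tariq holds 100% of Larkspur, so Tariq controls Larkspur.
No other company's threshold is met.
Tariq controls 2 companies.

2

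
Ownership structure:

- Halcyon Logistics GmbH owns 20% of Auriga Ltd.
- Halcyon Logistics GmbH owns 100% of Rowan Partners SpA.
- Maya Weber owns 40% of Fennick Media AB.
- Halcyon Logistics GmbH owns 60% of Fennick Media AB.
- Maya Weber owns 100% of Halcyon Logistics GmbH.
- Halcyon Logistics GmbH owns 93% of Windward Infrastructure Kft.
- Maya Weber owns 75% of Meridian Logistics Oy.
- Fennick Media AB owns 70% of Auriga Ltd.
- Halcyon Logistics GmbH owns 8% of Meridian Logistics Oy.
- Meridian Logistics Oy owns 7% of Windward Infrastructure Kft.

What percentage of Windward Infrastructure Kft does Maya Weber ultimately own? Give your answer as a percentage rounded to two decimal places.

Maya reaches Windward along 3 paths.
Via Meridian: 75% × 7% = 5.25%.
Via Halcyon → Meridian: 100% × 8% × 7% = 0.56%.
Via Halcyon: 100% × 93% = 93%.
Total: 5.25% + 0.56% + 93% = 98.81%.

98.81%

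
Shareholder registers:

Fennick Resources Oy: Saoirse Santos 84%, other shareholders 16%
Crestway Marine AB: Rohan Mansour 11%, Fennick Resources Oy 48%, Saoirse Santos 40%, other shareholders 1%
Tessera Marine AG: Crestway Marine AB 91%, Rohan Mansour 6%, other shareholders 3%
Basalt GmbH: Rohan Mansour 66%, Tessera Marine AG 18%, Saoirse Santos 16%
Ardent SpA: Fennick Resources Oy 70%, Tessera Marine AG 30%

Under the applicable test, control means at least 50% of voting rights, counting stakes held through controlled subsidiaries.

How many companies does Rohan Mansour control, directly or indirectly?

1

Rohan holds 66% of Basalt, so Rohan controls Basalt.
No other company's threshold is met.
Rohan controls 1 company.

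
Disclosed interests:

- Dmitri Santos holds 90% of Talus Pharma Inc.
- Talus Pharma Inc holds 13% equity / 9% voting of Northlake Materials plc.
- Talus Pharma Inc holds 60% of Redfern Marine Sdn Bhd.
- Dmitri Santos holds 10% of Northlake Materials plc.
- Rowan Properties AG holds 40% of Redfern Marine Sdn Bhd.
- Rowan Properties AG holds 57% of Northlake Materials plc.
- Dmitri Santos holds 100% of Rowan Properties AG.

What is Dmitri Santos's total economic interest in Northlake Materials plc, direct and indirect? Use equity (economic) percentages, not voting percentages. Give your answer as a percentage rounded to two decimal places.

78.70%

Dmitri reaches Northlake along 3 paths.
Via Rowan: 100% × 57% = 57%.
Via Talus: 90% × 13% = 11.7%.
Direct stake: 10% = 10%.
Total: 57% + 11.7% + 10% = 78.7%.
Rounded: 78.70%.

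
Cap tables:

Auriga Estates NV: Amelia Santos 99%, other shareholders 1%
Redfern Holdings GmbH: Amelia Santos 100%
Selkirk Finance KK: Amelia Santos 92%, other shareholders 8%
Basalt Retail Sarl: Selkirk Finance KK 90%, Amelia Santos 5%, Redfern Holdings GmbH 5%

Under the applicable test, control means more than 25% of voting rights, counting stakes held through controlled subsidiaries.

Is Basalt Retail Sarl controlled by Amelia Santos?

Yes

Amelia holds 92% of Selkirk, so Amelia controls Selkirk.
Amelia holds 100% of Redfern, so Amelia controls Redfern.
Selkirk and Amelia and Redfern together hold 90% + 5% + 5% = 100% of Basalt, so Amelia controls Basalt.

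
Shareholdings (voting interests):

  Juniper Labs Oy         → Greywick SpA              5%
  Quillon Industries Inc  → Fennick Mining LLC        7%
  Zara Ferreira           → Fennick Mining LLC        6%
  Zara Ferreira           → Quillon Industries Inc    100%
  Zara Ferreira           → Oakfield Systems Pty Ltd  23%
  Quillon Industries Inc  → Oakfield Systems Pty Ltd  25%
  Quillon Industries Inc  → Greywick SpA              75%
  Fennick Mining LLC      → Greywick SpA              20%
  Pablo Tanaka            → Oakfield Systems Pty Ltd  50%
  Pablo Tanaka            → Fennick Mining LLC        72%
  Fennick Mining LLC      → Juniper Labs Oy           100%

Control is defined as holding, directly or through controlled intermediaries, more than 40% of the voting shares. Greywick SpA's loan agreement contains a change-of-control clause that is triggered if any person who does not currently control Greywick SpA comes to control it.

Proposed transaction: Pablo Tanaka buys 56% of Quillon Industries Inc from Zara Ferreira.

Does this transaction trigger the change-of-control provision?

Yes

The purchase adds only to Pablo's holdings (Zara's stake shrinks), so Pablo is the only person who could newly come to control Greywick.
Pablo holds 50% of Oakfield, so Pablo controls Oakfield.
Pablo holds 72% of Fennick, so Pablo controls Fennick.
Fennick holds 100% of Juniper, so Pablo controls Juniper.
In Greywick, Pablo's side holds only 20% + 5% = 25%, not > 40%.
So before the transaction, Pablo does not control Greywick.
After the purchase, Pablo holds 56% of Quillon directly, and Zara's stake falls to 44%.
Pablo holds 56% of Quillon, so Pablo controls Quillon.
Quillon and Pablo together hold 7% + 72% = 79% of Fennick, so Pablo controls Fennick.
Fennick and Juniper and Quillon together hold 20% + 5% + 75% = 100% of Greywick, so Pablo controls Greywick.
Pablo did not control Greywick before and does after, so the clause is triggered.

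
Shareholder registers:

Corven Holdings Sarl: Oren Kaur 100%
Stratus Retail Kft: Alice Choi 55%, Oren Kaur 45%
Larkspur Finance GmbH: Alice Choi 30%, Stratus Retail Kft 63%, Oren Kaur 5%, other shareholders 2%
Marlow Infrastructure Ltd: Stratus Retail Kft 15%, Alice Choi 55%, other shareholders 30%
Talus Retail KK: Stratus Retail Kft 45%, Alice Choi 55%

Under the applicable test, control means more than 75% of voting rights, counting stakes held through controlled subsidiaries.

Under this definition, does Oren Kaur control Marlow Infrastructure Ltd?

Oren holds 100% of Corven, so Oren controls Corven.
Neither Oren nor any entity Oren controls holds any voting interest in Marlow.
So Oren does not control Marlow.

No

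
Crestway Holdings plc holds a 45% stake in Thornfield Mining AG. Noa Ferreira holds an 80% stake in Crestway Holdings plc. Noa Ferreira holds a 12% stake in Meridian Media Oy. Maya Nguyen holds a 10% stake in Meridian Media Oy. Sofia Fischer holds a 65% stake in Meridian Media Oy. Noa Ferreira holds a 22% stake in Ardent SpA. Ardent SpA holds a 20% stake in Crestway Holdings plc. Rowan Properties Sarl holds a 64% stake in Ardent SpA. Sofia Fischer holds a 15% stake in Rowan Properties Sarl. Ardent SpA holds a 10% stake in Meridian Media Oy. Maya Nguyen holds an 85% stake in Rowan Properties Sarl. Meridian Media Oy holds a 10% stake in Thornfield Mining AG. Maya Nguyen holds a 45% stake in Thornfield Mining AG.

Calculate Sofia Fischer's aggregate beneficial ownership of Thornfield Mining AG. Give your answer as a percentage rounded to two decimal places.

7.46%

Sofia reaches Thornfield along 3 paths.
Via Rowan → Ardent → Crestway: 15% × 64% × 20% × 45% = 0.864%.
Via Rowan → Ardent → Meridian: 15% × 64% × 10% × 10% = 0.096%.
Via Meridian: 65% × 10% = 6.5%.
Total: 0.864% + 0.096% + 6.5% = 7.46%.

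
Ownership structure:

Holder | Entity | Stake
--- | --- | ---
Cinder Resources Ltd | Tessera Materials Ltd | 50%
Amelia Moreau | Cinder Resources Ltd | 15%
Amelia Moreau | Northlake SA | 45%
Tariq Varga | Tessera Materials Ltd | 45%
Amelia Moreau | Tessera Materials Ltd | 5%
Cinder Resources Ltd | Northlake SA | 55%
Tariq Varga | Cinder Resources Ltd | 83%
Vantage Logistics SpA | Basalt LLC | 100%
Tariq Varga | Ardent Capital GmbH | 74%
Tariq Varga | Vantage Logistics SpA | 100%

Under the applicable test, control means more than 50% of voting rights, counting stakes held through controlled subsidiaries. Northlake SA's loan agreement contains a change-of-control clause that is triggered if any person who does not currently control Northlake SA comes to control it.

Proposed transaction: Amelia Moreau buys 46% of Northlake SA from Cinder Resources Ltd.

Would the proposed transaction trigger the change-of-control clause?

The purchase adds only to Amelia's holdings (Cinder's stake shrinks), so Amelia is the only person who could newly come to control Northlake.
Amelia's largest direct stake is 45% in Northlake, which does not meet the threshold, so Amelia controls no company.
In Northlake, Amelia's side holds only 45%, not > 50%.
So before the transaction, Amelia does not control Northlake.
After the purchase, Amelia's direct stake in Northlake rises to 45% + 46% = 91%, and Cinder's stake falls to 9%.
Amelia holds 91% of Northlake, so Amelia controls Northlake.
Amelia did not control Northlake before and does after, so the clause is triggered.

Yes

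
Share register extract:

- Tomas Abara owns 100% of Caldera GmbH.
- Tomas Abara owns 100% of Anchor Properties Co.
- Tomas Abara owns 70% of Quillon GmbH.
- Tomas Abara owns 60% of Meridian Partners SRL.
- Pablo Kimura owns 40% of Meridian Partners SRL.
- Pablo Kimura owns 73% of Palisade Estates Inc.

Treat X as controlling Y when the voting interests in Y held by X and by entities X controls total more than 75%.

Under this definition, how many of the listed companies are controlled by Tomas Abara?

Tomas holds 100% of Caldera, so Tomas controls Caldera.
Tomas holds 100% of Anchor, so Tomas controls Anchor.
No other company's threshold is met.
Tomas controls 2 companies.

2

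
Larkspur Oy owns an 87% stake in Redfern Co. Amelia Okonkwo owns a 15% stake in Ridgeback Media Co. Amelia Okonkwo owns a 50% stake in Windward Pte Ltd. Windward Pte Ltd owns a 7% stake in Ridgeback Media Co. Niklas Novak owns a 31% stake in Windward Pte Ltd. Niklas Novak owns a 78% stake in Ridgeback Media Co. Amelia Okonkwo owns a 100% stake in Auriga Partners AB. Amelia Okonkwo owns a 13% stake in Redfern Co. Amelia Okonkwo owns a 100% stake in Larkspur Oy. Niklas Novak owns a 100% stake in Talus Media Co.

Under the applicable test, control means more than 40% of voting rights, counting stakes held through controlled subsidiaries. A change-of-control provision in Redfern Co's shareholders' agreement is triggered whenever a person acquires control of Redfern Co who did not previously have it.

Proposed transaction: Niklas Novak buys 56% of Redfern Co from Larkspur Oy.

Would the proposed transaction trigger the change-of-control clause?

Yes

The purchase adds only to Niklas's holdings (Larkspur's stake shrinks), so Niklas is the only person who could newly come to control Redfern.
Niklas holds 100% of Talus, so Niklas controls Talus.
Niklas holds 78% of Ridgeback, so Niklas controls Ridgeback.
Neither Niklas nor any entity Niklas controls holds any voting interest in Redfern.
So before the transaction, Niklas does not control Redfern.
After the purchase, Niklas holds 56% of Redfern directly, and Larkspur's stake falls to 31%.
Niklas holds 56% of Redfern, so Niklas controls Redfern.
Niklas did not control Redfern before and does after, so the clause is triggered.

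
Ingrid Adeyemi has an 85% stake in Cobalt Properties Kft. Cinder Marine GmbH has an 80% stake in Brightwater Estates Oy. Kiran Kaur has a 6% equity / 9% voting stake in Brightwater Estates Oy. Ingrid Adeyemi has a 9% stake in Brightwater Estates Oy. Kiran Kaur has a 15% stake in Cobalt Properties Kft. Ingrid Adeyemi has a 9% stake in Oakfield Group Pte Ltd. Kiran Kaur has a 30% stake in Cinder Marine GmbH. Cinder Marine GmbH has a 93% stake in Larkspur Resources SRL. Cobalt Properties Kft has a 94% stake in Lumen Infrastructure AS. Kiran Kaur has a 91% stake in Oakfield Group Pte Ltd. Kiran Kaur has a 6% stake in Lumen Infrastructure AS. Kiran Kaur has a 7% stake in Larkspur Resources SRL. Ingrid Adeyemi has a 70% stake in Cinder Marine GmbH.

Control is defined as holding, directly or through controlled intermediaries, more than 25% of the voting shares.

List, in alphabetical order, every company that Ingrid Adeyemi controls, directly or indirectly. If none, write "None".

Ingrid holds 70% of Cinder, so Ingrid controls Cinder.
Ingrid holds 85% of Cobalt, so Ingrid controls Cobalt.
Cobalt holds 94% of Lumen, so Ingrid controls Lumen.
Cinder holds 93% of Larkspur, so Ingrid controls Larkspur.
Cinder and Ingrid together hold 80% + 9% = 89% of Brightwater, so Ingrid controls Brightwater.
No other company's threshold is met.

Brightwater Estates Oy, Cinder Marine GmbH, Cobalt Properties Kft, Larkspur Resources SRL, Lumen Infrastructure AS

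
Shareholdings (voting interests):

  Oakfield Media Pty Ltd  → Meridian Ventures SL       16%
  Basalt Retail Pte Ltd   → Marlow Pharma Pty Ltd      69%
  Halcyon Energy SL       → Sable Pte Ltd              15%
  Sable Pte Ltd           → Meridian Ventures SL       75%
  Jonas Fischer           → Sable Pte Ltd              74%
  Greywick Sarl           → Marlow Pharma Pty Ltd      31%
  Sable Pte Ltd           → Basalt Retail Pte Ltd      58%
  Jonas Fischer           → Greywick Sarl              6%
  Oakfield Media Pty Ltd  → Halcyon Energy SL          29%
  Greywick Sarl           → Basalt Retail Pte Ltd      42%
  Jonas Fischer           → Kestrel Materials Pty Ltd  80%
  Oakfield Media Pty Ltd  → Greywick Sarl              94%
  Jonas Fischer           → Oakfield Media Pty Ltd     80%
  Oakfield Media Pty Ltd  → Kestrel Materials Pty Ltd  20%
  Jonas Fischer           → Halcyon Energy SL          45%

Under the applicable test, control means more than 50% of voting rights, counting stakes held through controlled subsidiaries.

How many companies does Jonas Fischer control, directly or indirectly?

8

Jonas holds 80% of Oakfield, so Jonas controls Oakfield.
Oakfield and Jonas together hold 29% + 45% = 74% of Halcyon, so Jonas controls Halcyon.
Oakfield and Jonas together hold 94% + 6% = 100% of Greywick, so Jonas controls Greywick.
Halcyon and Jonas together hold 15% + 74% = 89% of Sable, so Jonas controls Sable.
Oakfield and Jonas together hold 20% + 80% = 100% of Kestrel, so Jonas controls Kestrel.
Sable and Greywick together hold 58% + 42% = 100% of Basalt, so Jonas controls Basalt.
Oakfield and Sable together hold 16% + 75% = 91% of Meridian, so Jonas controls Meridian.
Basalt and Greywick together hold 69% + 31% = 100% of Marlow, so Jonas controls Marlow.
Jonas controls 8 companies.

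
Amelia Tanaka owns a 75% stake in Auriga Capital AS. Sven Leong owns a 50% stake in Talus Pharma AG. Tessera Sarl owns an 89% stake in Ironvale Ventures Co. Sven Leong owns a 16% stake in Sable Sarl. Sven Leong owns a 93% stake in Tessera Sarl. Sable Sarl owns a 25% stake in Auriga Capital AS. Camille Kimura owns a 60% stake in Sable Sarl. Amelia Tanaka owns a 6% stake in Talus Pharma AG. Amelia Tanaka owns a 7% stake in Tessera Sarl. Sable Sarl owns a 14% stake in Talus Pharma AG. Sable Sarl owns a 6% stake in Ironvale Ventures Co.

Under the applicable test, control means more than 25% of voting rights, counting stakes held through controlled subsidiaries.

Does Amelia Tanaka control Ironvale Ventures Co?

No

Amelia holds 75% of Auriga, so Amelia controls Auriga.
Neither Amelia nor any entity Amelia controls holds any voting interest in Ironvale.
So Amelia does not control Ironvale.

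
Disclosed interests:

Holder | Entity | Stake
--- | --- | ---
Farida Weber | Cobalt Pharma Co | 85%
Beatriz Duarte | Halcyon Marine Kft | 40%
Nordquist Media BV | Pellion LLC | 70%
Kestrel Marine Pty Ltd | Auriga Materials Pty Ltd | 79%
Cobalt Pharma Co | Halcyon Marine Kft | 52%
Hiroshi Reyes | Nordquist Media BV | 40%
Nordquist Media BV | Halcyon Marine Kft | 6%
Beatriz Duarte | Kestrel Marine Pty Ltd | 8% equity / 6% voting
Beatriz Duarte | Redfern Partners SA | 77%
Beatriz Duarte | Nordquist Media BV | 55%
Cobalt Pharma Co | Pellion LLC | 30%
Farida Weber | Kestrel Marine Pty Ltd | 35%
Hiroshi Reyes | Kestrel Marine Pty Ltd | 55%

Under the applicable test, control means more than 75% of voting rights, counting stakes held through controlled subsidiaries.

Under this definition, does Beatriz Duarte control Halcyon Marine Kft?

Beatriz holds 77% of Redfern, so Beatriz controls Redfern.
In Halcyon, Beatriz's side holds only 40%, not > 75%.
So Beatriz does not control Halcyon.

No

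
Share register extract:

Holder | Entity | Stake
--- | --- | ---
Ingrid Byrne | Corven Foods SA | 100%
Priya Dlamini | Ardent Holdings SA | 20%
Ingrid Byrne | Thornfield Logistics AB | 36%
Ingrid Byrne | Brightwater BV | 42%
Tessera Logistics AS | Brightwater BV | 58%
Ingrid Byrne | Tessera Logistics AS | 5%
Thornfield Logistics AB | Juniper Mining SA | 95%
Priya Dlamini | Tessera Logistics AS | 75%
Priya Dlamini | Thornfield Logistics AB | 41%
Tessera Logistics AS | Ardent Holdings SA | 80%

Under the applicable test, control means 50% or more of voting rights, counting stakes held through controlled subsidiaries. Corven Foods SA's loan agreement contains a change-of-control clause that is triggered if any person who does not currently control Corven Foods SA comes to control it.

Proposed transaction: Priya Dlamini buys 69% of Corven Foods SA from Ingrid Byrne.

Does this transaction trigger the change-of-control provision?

The purchase adds only to Priya's holdings (Ingrid's stake shrinks), so Priya is the only person who could newly come to control Corven.
Priya holds 75% of Tessera, so Priya controls Tessera.
Tessera and Priya together hold 80% + 20% = 100% of Ardent, so Priya controls Ardent.
Tessera holds 58% of Brightwater, so Priya controls Brightwater.
Neither Priya nor any entity Priya controls holds any voting interest in Corven.
So before the transaction, Priya does not control Corven.
After the purchase, Priya holds 69% of Corven directly, and Ingrid's stake falls to 31%.
Priya holds 69% of Corven, so Priya controls Corven.
Priya did not control Corven before and does after, so the clause is triggered.

Yes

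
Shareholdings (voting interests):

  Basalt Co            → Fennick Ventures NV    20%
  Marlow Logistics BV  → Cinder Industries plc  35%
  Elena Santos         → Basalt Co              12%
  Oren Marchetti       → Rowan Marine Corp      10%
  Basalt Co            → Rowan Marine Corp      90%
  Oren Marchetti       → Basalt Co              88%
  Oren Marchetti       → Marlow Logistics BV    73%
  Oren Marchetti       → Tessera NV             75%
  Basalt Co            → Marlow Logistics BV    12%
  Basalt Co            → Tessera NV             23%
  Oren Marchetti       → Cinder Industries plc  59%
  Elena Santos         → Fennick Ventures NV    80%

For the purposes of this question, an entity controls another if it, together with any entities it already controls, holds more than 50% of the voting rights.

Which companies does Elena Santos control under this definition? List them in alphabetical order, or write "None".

Fennick Ventures NV

Elena holds 80% of Fennick, so Elena controls Fennick.
No other company's threshold is met.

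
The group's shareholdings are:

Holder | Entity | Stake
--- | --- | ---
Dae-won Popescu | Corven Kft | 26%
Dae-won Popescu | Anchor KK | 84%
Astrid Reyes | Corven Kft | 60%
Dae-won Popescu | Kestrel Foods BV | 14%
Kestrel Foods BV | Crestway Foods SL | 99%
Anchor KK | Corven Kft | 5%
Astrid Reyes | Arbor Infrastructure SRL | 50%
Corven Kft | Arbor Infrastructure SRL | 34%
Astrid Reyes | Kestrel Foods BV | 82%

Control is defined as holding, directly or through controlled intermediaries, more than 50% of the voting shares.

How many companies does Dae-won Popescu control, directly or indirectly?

Dae-won holds 84% of Anchor, so Dae-won controls Anchor.
No other company's threshold is met.
Dae-won controls 1 company.

1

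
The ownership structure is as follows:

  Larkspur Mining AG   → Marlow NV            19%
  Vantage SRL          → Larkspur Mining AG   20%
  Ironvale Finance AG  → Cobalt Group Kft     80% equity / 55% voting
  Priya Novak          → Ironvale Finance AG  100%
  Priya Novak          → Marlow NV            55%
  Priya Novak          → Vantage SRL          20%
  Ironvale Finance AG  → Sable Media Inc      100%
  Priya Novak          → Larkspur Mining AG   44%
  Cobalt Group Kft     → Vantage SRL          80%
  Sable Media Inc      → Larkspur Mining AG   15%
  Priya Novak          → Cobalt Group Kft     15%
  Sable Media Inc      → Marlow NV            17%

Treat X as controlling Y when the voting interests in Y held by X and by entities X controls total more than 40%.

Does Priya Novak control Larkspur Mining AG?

Priya holds 100% of Ironvale, so Priya controls Ironvale.
Ironvale holds 100% of Sable, so Priya controls Sable.
Ironvale and Priya together hold 55% + 15% = 70% of Cobalt, so Priya controls Cobalt.
Cobalt and Priya together hold 80% + 20% = 100% of Vantage, so Priya controls Vantage.
Vantage and Sable and Priya together hold 20% + 15% + 44% = 79% of Larkspur, so Priya controls Larkspur.

Yes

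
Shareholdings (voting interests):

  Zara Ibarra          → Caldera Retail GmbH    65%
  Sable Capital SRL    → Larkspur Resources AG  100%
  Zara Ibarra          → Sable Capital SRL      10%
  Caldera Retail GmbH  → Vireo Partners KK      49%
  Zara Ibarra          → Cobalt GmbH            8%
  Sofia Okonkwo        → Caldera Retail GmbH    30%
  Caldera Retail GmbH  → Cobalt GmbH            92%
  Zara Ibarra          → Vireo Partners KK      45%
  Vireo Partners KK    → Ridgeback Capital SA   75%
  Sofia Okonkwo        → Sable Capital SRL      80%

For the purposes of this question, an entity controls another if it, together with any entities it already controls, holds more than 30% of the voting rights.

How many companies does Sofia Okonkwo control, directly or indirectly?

Sofia holds 80% of Sable, so Sofia controls Sable.
Sable holds 100% of Larkspur, so Sofia controls Larkspur.
No other company's threshold is met.
Sofia controls 2 companies.

2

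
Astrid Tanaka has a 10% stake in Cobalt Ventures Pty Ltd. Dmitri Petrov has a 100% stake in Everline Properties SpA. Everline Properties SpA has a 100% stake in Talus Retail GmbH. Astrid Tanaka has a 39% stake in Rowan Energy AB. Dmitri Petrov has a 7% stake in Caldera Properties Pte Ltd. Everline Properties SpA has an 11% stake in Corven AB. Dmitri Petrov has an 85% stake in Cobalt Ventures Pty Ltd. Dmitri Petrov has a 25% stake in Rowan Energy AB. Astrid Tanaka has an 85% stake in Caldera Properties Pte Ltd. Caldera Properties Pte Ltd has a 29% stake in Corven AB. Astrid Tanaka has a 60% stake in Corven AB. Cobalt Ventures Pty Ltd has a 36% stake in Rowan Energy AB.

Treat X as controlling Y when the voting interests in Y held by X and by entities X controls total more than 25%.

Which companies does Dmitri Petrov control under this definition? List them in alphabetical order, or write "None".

Cobalt Ventures Pty Ltd, Everline Properties SpA, Rowan Energy AB, Talus Retail GmbH

Dmitri holds 85% of Cobalt, so Dmitri controls Cobalt.
Cobalt and Dmitri together hold 36% + 25% = 61% of Rowan, so Dmitri controls Rowan.
Dmitri holds 100% of Everline, so Dmitri controls Everline.
Everline holds 100% of Talus, so Dmitri controls Talus.
No other company's threshold is met.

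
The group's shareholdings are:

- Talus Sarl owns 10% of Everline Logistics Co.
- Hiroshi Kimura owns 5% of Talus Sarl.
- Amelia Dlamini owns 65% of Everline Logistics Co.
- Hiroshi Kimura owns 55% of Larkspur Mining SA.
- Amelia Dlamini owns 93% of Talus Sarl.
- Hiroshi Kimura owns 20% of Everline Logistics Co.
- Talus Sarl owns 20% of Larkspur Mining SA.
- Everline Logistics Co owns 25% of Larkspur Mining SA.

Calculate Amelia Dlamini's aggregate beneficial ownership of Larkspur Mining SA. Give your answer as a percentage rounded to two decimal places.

Amelia reaches Larkspur along 3 paths.
Via Talus: 93% × 20% = 18.6%.
Via Talus → Everline: 93% × 10% × 25% = 2.325%.
Via Everline: 65% × 25% = 16.25%.
Total: 18.6% + 2.325% + 16.25% = 37.175%.
Rounded: 37.18%.

37.18%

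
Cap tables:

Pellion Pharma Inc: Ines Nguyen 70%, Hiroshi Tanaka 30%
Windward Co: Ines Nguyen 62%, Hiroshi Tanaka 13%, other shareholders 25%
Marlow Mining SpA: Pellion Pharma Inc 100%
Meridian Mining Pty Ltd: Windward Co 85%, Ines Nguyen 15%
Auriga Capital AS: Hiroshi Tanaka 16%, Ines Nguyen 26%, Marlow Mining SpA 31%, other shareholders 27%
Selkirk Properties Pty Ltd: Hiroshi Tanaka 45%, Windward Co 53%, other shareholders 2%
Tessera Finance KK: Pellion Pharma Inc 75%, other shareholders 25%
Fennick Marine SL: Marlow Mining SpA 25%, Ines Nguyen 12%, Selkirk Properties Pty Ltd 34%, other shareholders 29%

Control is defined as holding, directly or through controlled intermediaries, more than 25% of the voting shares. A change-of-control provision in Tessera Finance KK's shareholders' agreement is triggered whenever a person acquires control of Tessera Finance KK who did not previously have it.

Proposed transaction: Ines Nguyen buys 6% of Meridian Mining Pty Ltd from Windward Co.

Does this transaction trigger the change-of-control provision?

No

The purchase adds only to Ines's holdings (Windward's stake shrinks), so Ines is the only person who could newly come to control Tessera.
Ines holds 70% of Pellion, so Ines controls Pellion.
Pellion holds 75% of Tessera, so Ines controls Tessera.
So Ines already controls Tessera before the transaction.
After the purchase, Ines's direct stake in Meridian rises to 15% + 6% = 21%, and Windward's stake falls to 79%.
Ines controlled Tessera already, so this is not a new person acquiring control; every other person's position is unchanged or reduced.
No new person acquires control, so the clause is not triggered.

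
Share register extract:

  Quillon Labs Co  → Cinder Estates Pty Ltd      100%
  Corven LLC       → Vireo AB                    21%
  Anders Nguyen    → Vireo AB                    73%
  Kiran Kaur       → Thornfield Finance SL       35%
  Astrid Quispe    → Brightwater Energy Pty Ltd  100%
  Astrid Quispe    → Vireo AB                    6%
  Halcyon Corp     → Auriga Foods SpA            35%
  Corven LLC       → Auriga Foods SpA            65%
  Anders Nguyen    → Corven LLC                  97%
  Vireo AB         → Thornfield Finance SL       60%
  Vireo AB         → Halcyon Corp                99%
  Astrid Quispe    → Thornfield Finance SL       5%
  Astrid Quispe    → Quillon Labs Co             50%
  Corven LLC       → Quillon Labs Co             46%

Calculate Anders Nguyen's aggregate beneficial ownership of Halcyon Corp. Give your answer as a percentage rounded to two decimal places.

Anders reaches Halcyon along 2 paths.
Via Vireo: 73% × 99% = 72.27%.
Via Corven → Vireo: 97% × 21% × 99% = 20.1663%.
Total: 72.27% + 20.1663% = 92.4363%.
Rounded: 92.44%.

92.44%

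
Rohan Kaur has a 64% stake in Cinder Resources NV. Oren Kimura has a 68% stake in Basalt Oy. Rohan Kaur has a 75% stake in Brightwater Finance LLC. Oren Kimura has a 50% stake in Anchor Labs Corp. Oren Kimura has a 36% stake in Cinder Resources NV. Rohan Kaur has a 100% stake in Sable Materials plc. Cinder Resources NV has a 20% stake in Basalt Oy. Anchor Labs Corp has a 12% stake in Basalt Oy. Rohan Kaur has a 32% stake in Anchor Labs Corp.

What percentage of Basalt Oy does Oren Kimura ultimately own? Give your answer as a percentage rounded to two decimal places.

81.20%

Oren reaches Basalt along 3 paths.
Direct stake: 68% = 68%.
Via Anchor: 50% × 12% = 6%.
Via Cinder: 36% × 20% = 7.2%.
Total: 68% + 6% + 7.2% = 81.2%.
Rounded: 81.20%.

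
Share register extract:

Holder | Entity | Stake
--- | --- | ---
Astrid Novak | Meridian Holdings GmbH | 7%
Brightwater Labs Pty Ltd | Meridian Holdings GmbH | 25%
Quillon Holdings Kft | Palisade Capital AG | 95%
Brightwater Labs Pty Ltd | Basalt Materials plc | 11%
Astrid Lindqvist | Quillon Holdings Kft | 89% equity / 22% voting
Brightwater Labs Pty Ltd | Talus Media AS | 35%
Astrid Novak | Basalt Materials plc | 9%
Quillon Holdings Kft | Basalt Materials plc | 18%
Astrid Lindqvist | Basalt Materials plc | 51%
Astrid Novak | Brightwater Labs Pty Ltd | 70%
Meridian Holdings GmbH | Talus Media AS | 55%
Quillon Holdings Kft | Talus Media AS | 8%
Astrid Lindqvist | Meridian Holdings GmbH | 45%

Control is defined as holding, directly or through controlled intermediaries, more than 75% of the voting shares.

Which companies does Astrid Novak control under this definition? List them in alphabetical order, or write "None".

Astrid Novak's largest direct stake is 70% in Brightwater, which does not meet the threshold.

None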